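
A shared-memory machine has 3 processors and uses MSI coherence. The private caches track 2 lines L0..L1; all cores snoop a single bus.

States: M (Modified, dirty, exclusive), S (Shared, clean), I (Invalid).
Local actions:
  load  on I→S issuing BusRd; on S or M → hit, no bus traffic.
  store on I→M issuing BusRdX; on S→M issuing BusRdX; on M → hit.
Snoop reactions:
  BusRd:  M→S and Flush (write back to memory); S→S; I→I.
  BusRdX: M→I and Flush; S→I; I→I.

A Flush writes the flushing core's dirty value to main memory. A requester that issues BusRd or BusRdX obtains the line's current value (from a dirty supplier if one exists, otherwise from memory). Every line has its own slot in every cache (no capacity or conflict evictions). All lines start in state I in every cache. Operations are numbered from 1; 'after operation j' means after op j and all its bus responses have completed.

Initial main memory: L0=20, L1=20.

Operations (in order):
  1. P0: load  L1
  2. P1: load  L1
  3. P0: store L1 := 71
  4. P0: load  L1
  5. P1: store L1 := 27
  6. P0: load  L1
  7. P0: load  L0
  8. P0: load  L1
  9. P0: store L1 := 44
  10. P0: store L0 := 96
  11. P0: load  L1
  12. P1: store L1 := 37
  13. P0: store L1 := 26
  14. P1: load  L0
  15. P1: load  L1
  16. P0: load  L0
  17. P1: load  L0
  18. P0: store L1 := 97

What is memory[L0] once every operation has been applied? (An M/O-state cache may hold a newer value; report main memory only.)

  op1 P0: load  L1 → S/I/I on L1; bus BusRd; mem=20
  op2 P1: load  L1 → S/S/I on L1; bus BusRd; mem=20
  op3 P0: store L1 := 71 → M/I/I on L1; bus BusRdX; mem=20
  op4 P0: load  L1 → M/I/I on L1; bus (none); mem=20
  op5 P1: store L1 := 27 → I/M/I on L1; bus BusRdX Flush; mem=71
  op6 P0: load  L1 → S/S/I on L1; bus BusRd Flush; mem=27
  op7 P0: load  L0 → S/I/I on L0; bus BusRd; mem=20
  op8 P0: load  L1 → S/S/I on L1; bus (none); mem=27
  op9 P0: store L1 := 44 → M/I/I on L1; bus BusRdX; mem=27
  op10 P0: store L0 := 96 → M/I/I on L0; bus BusRdX; mem=20
  op11 P0: load  L1 → M/I/I on L1; bus (none); mem=27
  op12 P1: store L1 := 37 → I/M/I on L1; bus BusRdX Flush; mem=44
  op13 P0: store L1 := 26 → M/I/I on L1; bus BusRdX Flush; mem=37
  op14 P1: load  L0 → S/S/I on L0; bus BusRd Flush; mem=96
  op15 P1: load  L1 → S/S/I on L1; bus BusRd Flush; mem=26
  op16 P0: load  L0 → S/S/I on L0; bus (none); mem=96
  op17 P1: load  L0 → S/S/I on L0; bus (none); mem=96
  op18 P0: store L1 := 97 → M/I/I on L1; bus BusRdX; mem=26

memory[L0] = 96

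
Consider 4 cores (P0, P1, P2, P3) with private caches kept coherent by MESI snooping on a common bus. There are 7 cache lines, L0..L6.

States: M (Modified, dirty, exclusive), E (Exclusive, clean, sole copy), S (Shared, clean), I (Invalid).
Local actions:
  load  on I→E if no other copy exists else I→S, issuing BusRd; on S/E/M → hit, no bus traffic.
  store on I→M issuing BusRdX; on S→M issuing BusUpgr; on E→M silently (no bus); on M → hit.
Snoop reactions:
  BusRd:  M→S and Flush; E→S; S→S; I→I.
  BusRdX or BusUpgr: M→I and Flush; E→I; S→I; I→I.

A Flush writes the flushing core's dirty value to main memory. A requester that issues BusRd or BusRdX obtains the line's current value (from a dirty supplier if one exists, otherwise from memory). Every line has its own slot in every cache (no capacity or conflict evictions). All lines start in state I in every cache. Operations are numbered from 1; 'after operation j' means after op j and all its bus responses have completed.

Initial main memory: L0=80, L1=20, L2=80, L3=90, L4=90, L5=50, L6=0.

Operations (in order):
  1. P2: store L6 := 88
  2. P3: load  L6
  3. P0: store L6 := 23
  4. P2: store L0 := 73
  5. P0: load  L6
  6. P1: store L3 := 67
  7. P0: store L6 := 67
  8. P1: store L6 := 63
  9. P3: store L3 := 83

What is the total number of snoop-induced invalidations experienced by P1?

step 1: P2: store L6 := 88  ⟶  IIMI  (L6)  txn=BusRdX  M[L6]=0
step 2: P3: load  L6  ⟶  IISS  (L6)  txn=BusRd+Flush  M[L6]=88
step 3: P0: store L6 := 23  ⟶  MIII  (L6)  txn=BusRdX  M[L6]=88
step 4: P2: store L0 := 73  ⟶  IIMI  (L0)  txn=BusRdX  M[L0]=80
step 5: P0: load  L6  ⟶  MIII  (L6)  txn=∅  M[L6]=88
step 6: P1: store L3 := 67  ⟶  IMII  (L3)  txn=BusRdX  M[L3]=90
step 7: P0: store L6 := 67  ⟶  MIII  (L6)  txn=∅  M[L6]=88
step 8: P1: store L6 := 63  ⟶  IMII  (L6)  txn=BusRdX+Flush  M[L6]=67
step 9: P3: store L3 := 83  ⟶  IIIM  (L3)  txn=BusRdX+Flush  M[L3]=67

invalidations = 1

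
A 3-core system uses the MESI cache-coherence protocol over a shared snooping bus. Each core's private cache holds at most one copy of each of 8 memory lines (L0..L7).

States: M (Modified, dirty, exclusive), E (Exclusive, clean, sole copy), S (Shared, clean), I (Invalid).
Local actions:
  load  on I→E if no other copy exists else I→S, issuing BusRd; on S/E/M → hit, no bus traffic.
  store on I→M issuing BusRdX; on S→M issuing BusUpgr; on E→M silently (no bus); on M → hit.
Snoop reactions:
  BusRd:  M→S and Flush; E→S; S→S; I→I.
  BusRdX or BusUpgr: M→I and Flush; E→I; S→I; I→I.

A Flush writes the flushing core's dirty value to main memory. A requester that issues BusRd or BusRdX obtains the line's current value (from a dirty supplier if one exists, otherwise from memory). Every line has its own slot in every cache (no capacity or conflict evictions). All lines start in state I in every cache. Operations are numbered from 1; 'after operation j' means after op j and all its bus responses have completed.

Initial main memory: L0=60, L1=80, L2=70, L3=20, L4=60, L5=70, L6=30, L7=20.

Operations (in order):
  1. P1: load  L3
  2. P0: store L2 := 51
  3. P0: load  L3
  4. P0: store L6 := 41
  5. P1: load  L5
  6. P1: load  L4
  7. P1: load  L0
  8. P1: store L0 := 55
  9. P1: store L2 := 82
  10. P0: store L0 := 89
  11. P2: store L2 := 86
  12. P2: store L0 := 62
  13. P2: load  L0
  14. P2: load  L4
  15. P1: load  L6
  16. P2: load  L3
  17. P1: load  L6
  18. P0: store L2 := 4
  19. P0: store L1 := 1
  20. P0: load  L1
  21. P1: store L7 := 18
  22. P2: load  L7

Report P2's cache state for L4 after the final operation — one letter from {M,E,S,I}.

state = S

1. P1: load  L3  bus=[BusRd]  L3: P0=I P1=E P2=I  mem[L3]=20
2. P0: store L2 := 51  bus=[BusRdX]  L2: P0=M P1=I P2=I  mem[L2]=70
3. P0: load  L3  bus=[BusRd]  L3: P0=S P1=S P2=I  mem[L3]=20
4. P0: store L6 := 41  bus=[BusRdX]  L6: P0=M P1=I P2=I  mem[L6]=30
5. P1: load  L5  bus=[BusRd]  L5: P0=I P1=E P2=I  mem[L5]=70
6. P1: load  L4  bus=[BusRd]  L4: P0=I P1=E P2=I  mem[L4]=60
7. P1: load  L0  bus=[BusRd]  L0: P0=I P1=E P2=I  mem[L0]=60
8. P1: store L0 := 55  bus=[-]  L0: P0=I P1=M P2=I  mem[L0]=60
9. P1: store L2 := 82  bus=[BusRdX,Flush]  L2: P0=I P1=M P2=I  mem[L2]=51
10. P0: store L0 := 89  bus=[BusRdX,Flush]  L0: P0=M P1=I P2=I  mem[L0]=55
11. P2: store L2 := 86  bus=[BusRdX,Flush]  L2: P0=I P1=I P2=M  mem[L2]=82
12. P2: store L0 := 62  bus=[BusRdX,Flush]  L0: P0=I P1=I P2=M  mem[L0]=89
13. P2: load  L0  bus=[-]  L0: P0=I P1=I P2=M  mem[L0]=89
14. P2: load  L4  bus=[BusRd]  L4: P0=I P1=S P2=S  mem[L4]=60
15. P1: load  L6  bus=[BusRd,Flush]  L6: P0=S P1=S P2=I  mem[L6]=41
16. P2: load  L3  bus=[BusRd]  L3: P0=S P1=S P2=S  mem[L3]=20
17. P1: load  L6  bus=[-]  L6: P0=S P1=S P2=I  mem[L6]=41
18. P0: store L2 := 4  bus=[BusRdX,Flush]  L2: P0=M P1=I P2=I  mem[L2]=86
19. P0: store L1 := 1  bus=[BusRdX]  L1: P0=M P1=I P2=I  mem[L1]=80
20. P0: load  L1  bus=[-]  L1: P0=M P1=I P2=I  mem[L1]=80
21. P1: store L7 := 18  bus=[BusRdX]  L7: P0=I P1=M P2=I  mem[L7]=20
22. P2: load  L7  bus=[BusRd,Flush]  L7: P0=I P1=S P2=S  mem[L7]=18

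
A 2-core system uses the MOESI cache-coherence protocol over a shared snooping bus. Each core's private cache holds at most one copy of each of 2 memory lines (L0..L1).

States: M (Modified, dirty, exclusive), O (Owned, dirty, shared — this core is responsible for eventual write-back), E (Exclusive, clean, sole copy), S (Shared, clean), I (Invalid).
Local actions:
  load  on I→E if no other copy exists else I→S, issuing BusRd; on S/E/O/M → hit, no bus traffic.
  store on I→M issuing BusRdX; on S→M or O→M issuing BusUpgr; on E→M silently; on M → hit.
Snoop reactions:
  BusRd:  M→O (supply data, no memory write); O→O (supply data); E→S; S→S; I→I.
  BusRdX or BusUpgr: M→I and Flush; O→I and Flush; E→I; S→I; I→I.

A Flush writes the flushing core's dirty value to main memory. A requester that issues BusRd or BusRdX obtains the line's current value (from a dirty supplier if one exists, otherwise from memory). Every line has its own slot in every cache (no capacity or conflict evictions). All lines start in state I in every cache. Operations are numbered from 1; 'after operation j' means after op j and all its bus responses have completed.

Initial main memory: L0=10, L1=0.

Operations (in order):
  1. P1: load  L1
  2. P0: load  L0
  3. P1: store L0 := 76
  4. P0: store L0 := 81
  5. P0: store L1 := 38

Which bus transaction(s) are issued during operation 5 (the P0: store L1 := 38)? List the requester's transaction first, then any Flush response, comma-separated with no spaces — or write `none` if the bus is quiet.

step 1: P1: load  L1  ⟶  IE  (L1)  txn=BusRd  M[L1]=0
step 2: P0: load  L0  ⟶  EI  (L0)  txn=BusRd  M[L0]=10
step 3: P1: store L0 := 76  ⟶  IM  (L0)  txn=BusRdX  M[L0]=10
step 4: P0: store L0 := 81  ⟶  MI  (L0)  txn=BusRdX+Flush  M[L0]=76
step 5: P0: store L1 := 38  ⟶  MI  (L1)  txn=BusRdX  M[L1]=0

bus = BusRdX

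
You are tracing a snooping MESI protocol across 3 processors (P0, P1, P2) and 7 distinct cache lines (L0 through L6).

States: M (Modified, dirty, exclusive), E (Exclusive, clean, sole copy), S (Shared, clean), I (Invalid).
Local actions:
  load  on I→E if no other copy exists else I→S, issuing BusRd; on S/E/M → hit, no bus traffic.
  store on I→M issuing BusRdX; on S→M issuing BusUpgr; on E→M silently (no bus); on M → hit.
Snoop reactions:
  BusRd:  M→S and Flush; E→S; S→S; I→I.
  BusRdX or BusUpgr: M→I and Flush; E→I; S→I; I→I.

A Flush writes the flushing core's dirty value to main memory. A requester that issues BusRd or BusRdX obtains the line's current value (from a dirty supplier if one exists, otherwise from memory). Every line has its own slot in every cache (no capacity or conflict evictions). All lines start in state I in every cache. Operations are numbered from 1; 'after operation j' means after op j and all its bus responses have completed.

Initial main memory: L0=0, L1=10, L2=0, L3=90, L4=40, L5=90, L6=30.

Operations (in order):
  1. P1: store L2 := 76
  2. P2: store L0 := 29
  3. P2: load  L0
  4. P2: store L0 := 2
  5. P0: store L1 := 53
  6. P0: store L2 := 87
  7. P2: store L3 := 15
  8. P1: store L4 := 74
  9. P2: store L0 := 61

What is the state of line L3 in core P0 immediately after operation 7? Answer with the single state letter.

state = I

1. P1: store L2 := 76  bus=[BusRdX]  L2: P0=I P1=M P2=I  mem[L2]=0
2. P2: store L0 := 29  bus=[BusRdX]  L0: P0=I P1=I P2=M  mem[L0]=0
3. P2: load  L0  bus=[-]  L0: P0=I P1=I P2=M  mem[L0]=0
4. P2: store L0 := 2  bus=[-]  L0: P0=I P1=I P2=M  mem[L0]=0
5. P0: store L1 := 53  bus=[BusRdX]  L1: P0=M P1=I P2=I  mem[L1]=10
6. P0: store L2 := 87  bus=[BusRdX,Flush]  L2: P0=M P1=I P2=I  mem[L2]=76
7. P2: store L3 := 15  bus=[BusRdX]  L3: P0=I P1=I P2=M  mem[L3]=90
8. P1: store L4 := 74  bus=[BusRdX]  L4: P0=I P1=M P2=I  mem[L4]=40
9. P2: store L0 := 61  bus=[-]  L0: P0=I P1=I P2=M  mem[L0]=0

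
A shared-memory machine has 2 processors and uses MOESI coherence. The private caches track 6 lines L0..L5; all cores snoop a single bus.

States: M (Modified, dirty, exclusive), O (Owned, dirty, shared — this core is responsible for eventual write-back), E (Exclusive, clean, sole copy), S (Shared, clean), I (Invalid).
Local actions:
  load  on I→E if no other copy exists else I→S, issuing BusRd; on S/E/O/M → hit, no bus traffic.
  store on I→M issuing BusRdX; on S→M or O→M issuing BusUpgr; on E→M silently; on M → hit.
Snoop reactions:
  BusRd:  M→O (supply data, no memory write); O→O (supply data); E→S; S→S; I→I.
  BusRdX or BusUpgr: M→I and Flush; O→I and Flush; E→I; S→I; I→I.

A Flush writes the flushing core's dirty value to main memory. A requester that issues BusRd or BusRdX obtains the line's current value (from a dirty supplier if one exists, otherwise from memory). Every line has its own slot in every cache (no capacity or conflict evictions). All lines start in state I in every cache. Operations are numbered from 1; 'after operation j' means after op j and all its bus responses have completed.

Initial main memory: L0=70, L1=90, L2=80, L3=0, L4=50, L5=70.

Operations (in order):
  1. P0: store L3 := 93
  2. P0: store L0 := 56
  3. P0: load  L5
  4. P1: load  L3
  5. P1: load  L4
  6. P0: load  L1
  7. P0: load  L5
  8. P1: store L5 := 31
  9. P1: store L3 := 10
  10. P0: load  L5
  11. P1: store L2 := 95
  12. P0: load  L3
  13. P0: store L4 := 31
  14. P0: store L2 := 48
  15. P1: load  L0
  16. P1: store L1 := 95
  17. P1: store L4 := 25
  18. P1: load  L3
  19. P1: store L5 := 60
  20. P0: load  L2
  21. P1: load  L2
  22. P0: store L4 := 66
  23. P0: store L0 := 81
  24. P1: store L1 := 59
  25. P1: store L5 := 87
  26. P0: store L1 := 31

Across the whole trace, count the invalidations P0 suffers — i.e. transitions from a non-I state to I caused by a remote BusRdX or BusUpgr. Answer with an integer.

invalidations = 5

[1] P0: store L3 := 93 | P0:M(93), P1:I | bus: BusRdX
[2] P0: store L0 := 56 | P0:M(56), P1:I | bus: BusRdX
[3] P0: load  L5 | P0:E(70), P1:I | bus: BusRd
[4] P1: load  L3 | P0:O(93), P1:S(93) | bus: BusRd
[5] P1: load  L4 | P0:I, P1:E(50) | bus: BusRd
[6] P0: load  L1 | P0:E(90), P1:I | bus: BusRd
[7] P0: load  L5 | P0:E(70), P1:I | bus: none
[8] P1: store L5 := 31 | P0:I, P1:M(31) | bus: BusRdX
[9] P1: store L3 := 10 | P0:I, P1:M(10) | bus: BusUpgr,Flush
[10] P0: load  L5 | P0:S(31), P1:O(31) | bus: BusRd
[11] P1: store L2 := 95 | P0:I, P1:M(95) | bus: BusRdX
[12] P0: load  L3 | P0:S(10), P1:O(10) | bus: BusRd
[13] P0: store L4 := 31 | P0:M(31), P1:I | bus: BusRdX
[14] P0: store L2 := 48 | P0:M(48), P1:I | bus: BusRdX,Flush
[15] P1: load  L0 | P0:O(56), P1:S(56) | bus: BusRd
[16] P1: store L1 := 95 | P0:I, P1:M(95) | bus: BusRdX
[17] P1: store L4 := 25 | P0:I, P1:M(25) | bus: BusRdX,Flush
[18] P1: load  L3 | P0:S(10), P1:O(10) | bus: none
[19] P1: store L5 := 60 | P0:I, P1:M(60) | bus: BusUpgr
[20] P0: load  L2 | P0:M(48), P1:I | bus: none
[21] P1: load  L2 | P0:O(48), P1:S(48) | bus: BusRd
[22] P0: store L4 := 66 | P0:M(66), P1:I | bus: BusRdX,Flush
[23] P0: store L0 := 81 | P0:M(81), P1:I | bus: BusUpgr
[24] P1: store L1 := 59 | P0:I, P1:M(59) | bus: none
[25] P1: store L5 := 87 | P0:I, P1:M(87) | bus: none
[26] P0: store L1 := 31 | P0:M(31), P1:I | bus: BusRdX,Flush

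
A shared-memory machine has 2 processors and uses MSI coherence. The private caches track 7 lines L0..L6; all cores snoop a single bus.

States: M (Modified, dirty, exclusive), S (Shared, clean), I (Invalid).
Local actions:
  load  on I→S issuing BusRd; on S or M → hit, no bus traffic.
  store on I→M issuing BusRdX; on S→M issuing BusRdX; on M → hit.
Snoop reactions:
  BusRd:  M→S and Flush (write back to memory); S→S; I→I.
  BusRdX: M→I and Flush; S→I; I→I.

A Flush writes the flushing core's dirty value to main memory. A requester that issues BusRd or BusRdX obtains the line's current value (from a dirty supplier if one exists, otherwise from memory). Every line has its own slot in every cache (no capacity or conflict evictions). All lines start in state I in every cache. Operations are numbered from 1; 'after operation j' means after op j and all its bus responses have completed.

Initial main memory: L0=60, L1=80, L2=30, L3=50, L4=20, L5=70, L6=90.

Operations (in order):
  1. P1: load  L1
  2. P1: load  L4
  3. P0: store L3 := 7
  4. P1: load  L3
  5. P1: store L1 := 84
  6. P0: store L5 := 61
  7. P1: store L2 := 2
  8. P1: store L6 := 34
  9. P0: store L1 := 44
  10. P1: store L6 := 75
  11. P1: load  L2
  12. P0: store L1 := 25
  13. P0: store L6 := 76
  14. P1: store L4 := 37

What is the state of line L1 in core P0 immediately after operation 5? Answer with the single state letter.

1. P1: load  L1  bus=[BusRd]  L1: P0=I P1=S  mem[L1]=80
2. P1: load  L4  bus=[BusRd]  L4: P0=I P1=S  mem[L4]=20
3. P0: store L3 := 7  bus=[BusRdX]  L3: P0=M P1=I  mem[L3]=50
4. P1: load  L3  bus=[BusRd,Flush]  L3: P0=S P1=S  mem[L3]=7
5. P1: store L1 := 84  bus=[BusRdX]  L1: P0=I P1=M  mem[L1]=80
6. P0: store L5 := 61  bus=[BusRdX]  L5: P0=M P1=I  mem[L5]=70
7. P1: store L2 := 2  bus=[BusRdX]  L2: P0=I P1=M  mem[L2]=30
8. P1: store L6 := 34  bus=[BusRdX]  L6: P0=I P1=M  mem[L6]=90
9. P0: store L1 := 44  bus=[BusRdX,Flush]  L1: P0=M P1=I  mem[L1]=84
10. P1: store L6 := 75  bus=[-]  L6: P0=I P1=M  mem[L6]=90
11. P1: load  L2  bus=[-]  L2: P0=I P1=M  mem[L2]=30
12. P0: store L1 := 25  bus=[-]  L1: P0=M P1=I  mem[L1]=84
13. P0: store L6 := 76  bus=[BusRdX,Flush]  L6: P0=M P1=I  mem[L6]=75
14. P1: store L4 := 37  bus=[BusRdX]  L4: P0=I P1=M  mem[L4]=20

state = I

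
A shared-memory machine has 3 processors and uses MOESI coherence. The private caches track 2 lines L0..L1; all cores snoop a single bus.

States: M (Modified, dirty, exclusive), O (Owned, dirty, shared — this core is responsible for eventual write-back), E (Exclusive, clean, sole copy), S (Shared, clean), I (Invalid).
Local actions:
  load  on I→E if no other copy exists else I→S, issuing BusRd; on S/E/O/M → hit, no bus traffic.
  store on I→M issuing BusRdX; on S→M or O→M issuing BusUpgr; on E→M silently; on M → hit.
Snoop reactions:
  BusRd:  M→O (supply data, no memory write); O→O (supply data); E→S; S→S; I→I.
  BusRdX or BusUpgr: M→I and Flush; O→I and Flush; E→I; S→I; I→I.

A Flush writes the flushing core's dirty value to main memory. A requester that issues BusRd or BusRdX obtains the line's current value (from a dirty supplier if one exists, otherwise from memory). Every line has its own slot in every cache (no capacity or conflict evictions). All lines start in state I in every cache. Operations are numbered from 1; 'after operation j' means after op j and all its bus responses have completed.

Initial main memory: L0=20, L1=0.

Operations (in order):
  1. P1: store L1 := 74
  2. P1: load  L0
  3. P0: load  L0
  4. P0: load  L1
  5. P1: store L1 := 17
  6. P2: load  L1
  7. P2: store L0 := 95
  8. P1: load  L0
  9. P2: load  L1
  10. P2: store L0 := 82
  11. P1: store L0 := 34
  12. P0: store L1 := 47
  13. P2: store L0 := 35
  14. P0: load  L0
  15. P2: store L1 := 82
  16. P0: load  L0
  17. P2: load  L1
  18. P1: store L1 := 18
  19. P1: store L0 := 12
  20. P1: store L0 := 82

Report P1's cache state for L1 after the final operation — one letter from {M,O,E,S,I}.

state = M

step 1: P1: store L1 := 74  ⟶  IMI  (L1)  txn=BusRdX  M[L1]=0
step 2: P1: load  L0  ⟶  IEI  (L0)  txn=BusRd  M[L0]=20
step 3: P0: load  L0  ⟶  SSI  (L0)  txn=BusRd  M[L0]=20
step 4: P0: load  L1  ⟶  SOI  (L1)  txn=BusRd  M[L1]=0
step 5: P1: store L1 := 17  ⟶  IMI  (L1)  txn=BusUpgr  M[L1]=0
step 6: P2: load  L1  ⟶  IOS  (L1)  txn=BusRd  M[L1]=0
step 7: P2: store L0 := 95  ⟶  IIM  (L0)  txn=BusRdX  M[L0]=20
step 8: P1: load  L0  ⟶  ISO  (L0)  txn=BusRd  M[L0]=20
step 9: P2: load  L1  ⟶  IOS  (L1)  txn=∅  M[L1]=0
step 10: P2: store L0 := 82  ⟶  IIM  (L0)  txn=BusUpgr  M[L0]=20
step 11: P1: store L0 := 34  ⟶  IMI  (L0)  txn=BusRdX+Flush  M[L0]=82
step 12: P0: store L1 := 47  ⟶  MII  (L1)  txn=BusRdX+Flush  M[L1]=17
step 13: P2: store L0 := 35  ⟶  IIM  (L0)  txn=BusRdX+Flush  M[L0]=34
step 14: P0: load  L0  ⟶  SIO  (L0)  txn=BusRd  M[L0]=34
step 15: P2: store L1 := 82  ⟶  IIM  (L1)  txn=BusRdX+Flush  M[L1]=47
step 16: P0: load  L0  ⟶  SIO  (L0)  txn=∅  M[L0]=34
step 17: P2: load  L1  ⟶  IIM  (L1)  txn=∅  M[L1]=47
step 18: P1: store L1 := 18  ⟶  IMI  (L1)  txn=BusRdX+Flush  M[L1]=82
step 19: P1: store L0 := 12  ⟶  IMI  (L0)  txn=BusRdX+Flush  M[L0]=35
step 20: P1: store L0 := 82  ⟶  IMI  (L0)  txn=∅  M[L0]=35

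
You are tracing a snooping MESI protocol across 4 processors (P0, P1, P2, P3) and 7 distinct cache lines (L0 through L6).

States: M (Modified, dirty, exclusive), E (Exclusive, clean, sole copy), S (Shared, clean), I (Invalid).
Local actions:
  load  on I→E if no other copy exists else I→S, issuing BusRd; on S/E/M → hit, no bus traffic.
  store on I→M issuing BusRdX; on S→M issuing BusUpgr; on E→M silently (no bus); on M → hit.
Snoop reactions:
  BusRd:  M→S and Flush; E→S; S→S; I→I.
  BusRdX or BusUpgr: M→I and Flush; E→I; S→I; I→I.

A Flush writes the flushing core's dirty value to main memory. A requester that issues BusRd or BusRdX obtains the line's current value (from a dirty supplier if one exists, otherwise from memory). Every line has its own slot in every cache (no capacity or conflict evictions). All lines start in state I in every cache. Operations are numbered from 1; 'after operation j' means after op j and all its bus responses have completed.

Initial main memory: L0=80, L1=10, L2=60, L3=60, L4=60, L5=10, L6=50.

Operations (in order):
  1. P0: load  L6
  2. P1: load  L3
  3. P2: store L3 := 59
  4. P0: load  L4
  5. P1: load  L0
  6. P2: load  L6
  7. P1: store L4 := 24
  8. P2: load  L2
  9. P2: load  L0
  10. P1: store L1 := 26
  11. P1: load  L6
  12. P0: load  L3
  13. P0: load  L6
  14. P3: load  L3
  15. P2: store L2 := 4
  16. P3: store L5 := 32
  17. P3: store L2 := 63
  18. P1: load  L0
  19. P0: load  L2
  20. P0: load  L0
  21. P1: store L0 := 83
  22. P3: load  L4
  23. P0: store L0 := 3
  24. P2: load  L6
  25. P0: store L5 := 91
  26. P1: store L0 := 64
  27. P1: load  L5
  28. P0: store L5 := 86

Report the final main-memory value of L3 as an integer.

1. P0: load  L6  bus=[BusRd]  L6: P0=E P1=I P2=I P3=I  mem[L6]=50
2. P1: load  L3  bus=[BusRd]  L3: P0=I P1=E P2=I P3=I  mem[L3]=60
3. P2: store L3 := 59  bus=[BusRdX]  L3: P0=I P1=I P2=M P3=I  mem[L3]=60
4. P0: load  L4  bus=[BusRd]  L4: P0=E P1=I P2=I P3=I  mem[L4]=60
5. P1: load  L0  bus=[BusRd]  L0: P0=I P1=E P2=I P3=I  mem[L0]=80
6. P2: load  L6  bus=[BusRd]  L6: P0=S P1=I P2=S P3=I  mem[L6]=50
7. P1: store L4 := 24  bus=[BusRdX]  L4: P0=I P1=M P2=I P3=I  mem[L4]=60
8. P2: load  L2  bus=[BusRd]  L2: P0=I P1=I P2=E P3=I  mem[L2]=60
9. P2: load  L0  bus=[BusRd]  L0: P0=I P1=S P2=S P3=I  mem[L0]=80
10. P1: store L1 := 26  bus=[BusRdX]  L1: P0=I P1=M P2=I P3=I  mem[L1]=10
11. P1: load  L6  bus=[BusRd]  L6: P0=S P1=S P2=S P3=I  mem[L6]=50
12. P0: load  L3  bus=[BusRd,Flush]  L3: P0=S P1=I P2=S P3=I  mem[L3]=59
13. P0: load  L6  bus=[-]  L6: P0=S P1=S P2=S P3=I  mem[L6]=50
14. P3: load  L3  bus=[BusRd]  L3: P0=S P1=I P2=S P3=S  mem[L3]=59
15. P2: store L2 := 4  bus=[-]  L2: P0=I P1=I P2=M P3=I  mem[L2]=60
16. P3: store L5 := 32  bus=[BusRdX]  L5: P0=I P1=I P2=I P3=M  mem[L5]=10
17. P3: store L2 := 63  bus=[BusRdX,Flush]  L2: P0=I P1=I P2=I P3=M  mem[L2]=4
18. P1: load  L0  bus=[-]  L0: P0=I P1=S P2=S P3=I  mem[L0]=80
19. P0: load  L2  bus=[BusRd,Flush]  L2: P0=S P1=I P2=I P3=S  mem[L2]=63
20. P0: load  L0  bus=[BusRd]  L0: P0=S P1=S P2=S P3=I  mem[L0]=80
21. P1: store L0 := 83  bus=[BusUpgr]  L0: P0=I P1=M P2=I P3=I  mem[L0]=80
22. P3: load  L4  bus=[BusRd,Flush]  L4: P0=I P1=S P2=I P3=S  mem[L4]=24
23. P0: store L0 := 3  bus=[BusRdX,Flush]  L0: P0=M P1=I P2=I P3=I  mem[L0]=83
24. P2: load  L6  bus=[-]  L6: P0=S P1=S P2=S P3=I  mem[L6]=50
25. P0: store L5 := 91  bus=[BusRdX,Flush]  L5: P0=M P1=I P2=I P3=I  mem[L5]=32
26. P1: store L0 := 64  bus=[BusRdX,Flush]  L0: P0=I P1=M P2=I P3=I  mem[L0]=3
27. P1: load  L5  bus=[BusRd,Flush]  L5: P0=S P1=S P2=I P3=I  mem[L5]=91
28. P0: store L5 := 86  bus=[BusUpgr]  L5: P0=M P1=I P2=I P3=I  mem[L5]=91

memory[L3] = 59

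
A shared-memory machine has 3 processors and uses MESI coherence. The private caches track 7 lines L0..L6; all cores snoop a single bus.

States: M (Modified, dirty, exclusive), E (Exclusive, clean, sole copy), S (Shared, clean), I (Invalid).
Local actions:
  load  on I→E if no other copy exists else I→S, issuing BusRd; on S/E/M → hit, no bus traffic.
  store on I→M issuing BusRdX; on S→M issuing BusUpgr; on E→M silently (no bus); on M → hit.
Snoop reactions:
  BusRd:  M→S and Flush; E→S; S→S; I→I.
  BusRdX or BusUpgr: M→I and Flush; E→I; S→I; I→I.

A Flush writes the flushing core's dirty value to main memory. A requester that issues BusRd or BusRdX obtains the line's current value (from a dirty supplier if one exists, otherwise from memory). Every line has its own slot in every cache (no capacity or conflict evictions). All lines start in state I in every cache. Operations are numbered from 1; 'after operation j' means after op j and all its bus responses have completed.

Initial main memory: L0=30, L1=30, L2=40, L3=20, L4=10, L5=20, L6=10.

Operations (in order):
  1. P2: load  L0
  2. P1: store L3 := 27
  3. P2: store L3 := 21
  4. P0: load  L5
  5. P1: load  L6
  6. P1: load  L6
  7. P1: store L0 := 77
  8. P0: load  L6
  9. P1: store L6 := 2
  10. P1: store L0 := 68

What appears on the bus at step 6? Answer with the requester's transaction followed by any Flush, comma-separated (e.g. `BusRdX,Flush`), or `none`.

  op1 P2: load  L0 → I/I/E on L0; bus BusRd; mem=30
  op2 P1: store L3 := 27 → I/M/I on L3; bus BusRdX; mem=20
  op3 P2: store L3 := 21 → I/I/M on L3; bus BusRdX Flush; mem=27
  op4 P0: load  L5 → E/I/I on L5; bus BusRd; mem=20
  op5 P1: load  L6 → I/E/I on L6; bus BusRd; mem=10
  op6 P1: load  L6 → I/E/I on L6; bus (none); mem=10
  op7 P1: store L0 := 77 → I/M/I on L0; bus BusRdX; mem=30
  op8 P0: load  L6 → S/S/I on L6; bus BusRd; mem=10
  op9 P1: store L6 := 2 → I/M/I on L6; bus BusUpgr; mem=10
  op10 P1: store L0 := 68 → I/M/I on L0; bus (none); mem=30

bus = none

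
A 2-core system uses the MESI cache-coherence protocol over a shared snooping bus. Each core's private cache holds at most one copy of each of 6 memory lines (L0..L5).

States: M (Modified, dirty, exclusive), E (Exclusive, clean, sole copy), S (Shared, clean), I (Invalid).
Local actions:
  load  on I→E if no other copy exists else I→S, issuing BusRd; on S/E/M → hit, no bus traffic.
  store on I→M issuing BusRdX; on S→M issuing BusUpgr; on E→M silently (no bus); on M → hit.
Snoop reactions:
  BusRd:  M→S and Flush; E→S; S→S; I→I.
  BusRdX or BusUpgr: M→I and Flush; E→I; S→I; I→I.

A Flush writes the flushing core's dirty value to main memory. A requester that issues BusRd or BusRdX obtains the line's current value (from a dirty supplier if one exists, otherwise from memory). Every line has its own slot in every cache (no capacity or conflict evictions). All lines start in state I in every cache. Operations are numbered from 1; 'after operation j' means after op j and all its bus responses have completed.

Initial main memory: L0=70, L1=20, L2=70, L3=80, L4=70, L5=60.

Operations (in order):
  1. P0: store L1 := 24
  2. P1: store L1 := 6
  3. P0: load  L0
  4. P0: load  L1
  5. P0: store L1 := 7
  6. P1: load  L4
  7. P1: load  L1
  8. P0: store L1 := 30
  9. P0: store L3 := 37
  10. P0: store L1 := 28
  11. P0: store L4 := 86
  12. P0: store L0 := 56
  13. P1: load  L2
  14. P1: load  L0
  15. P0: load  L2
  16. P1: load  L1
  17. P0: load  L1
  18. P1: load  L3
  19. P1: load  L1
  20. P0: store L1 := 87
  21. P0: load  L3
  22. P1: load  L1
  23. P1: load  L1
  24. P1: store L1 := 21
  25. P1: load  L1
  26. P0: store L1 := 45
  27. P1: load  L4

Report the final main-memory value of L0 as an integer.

[1] P0: store L1 := 24 | P0:M(24), P1:I | bus: BusRdX
[2] P1: store L1 := 6 | P0:I, P1:M(6) | bus: BusRdX,Flush
[3] P0: load  L0 | P0:E(70), P1:I | bus: BusRd
[4] P0: load  L1 | P0:S(6), P1:S(6) | bus: BusRd,Flush
[5] P0: store L1 := 7 | P0:M(7), P1:I | bus: BusUpgr
[6] P1: load  L4 | P0:I, P1:E(70) | bus: BusRd
[7] P1: load  L1 | P0:S(7), P1:S(7) | bus: BusRd,Flush
[8] P0: store L1 := 30 | P0:M(30), P1:I | bus: BusUpgr
[9] P0: store L3 := 37 | P0:M(37), P1:I | bus: BusRdX
[10] P0: store L1 := 28 | P0:M(28), P1:I | bus: none
[11] P0: store L4 := 86 | P0:M(86), P1:I | bus: BusRdX
[12] P0: store L0 := 56 | P0:M(56), P1:I | bus: none
[13] P1: load  L2 | P0:I, P1:E(70) | bus: BusRd
[14] P1: load  L0 | P0:S(56), P1:S(56) | bus: BusRd,Flush
[15] P0: load  L2 | P0:S(70), P1:S(70) | bus: BusRd
[16] P1: load  L1 | P0:S(28), P1:S(28) | bus: BusRd,Flush
[17] P0: load  L1 | P0:S(28), P1:S(28) | bus: none
[18] P1: load  L3 | P0:S(37), P1:S(37) | bus: BusRd,Flush
[19] P1: load  L1 | P0:S(28), P1:S(28) | bus: none
[20] P0: store L1 := 87 | P0:M(87), P1:I | bus: BusUpgr
[21] P0: load  L3 | P0:S(37), P1:S(37) | bus: none
[22] P1: load  L1 | P0:S(87), P1:S(87) | bus: BusRd,Flush
[23] P1: load  L1 | P0:S(87), P1:S(87) | bus: none
[24] P1: store L1 := 21 | P0:I, P1:M(21) | bus: BusUpgr
[25] P1: load  L1 | P0:I, P1:M(21) | bus: none
[26] P0: store L1 := 45 | P0:M(45), P1:I | bus: BusRdX,Flush
[27] P1: load  L4 | P0:S(86), P1:S(86) | bus: BusRd,Flush

memory[L0] = 56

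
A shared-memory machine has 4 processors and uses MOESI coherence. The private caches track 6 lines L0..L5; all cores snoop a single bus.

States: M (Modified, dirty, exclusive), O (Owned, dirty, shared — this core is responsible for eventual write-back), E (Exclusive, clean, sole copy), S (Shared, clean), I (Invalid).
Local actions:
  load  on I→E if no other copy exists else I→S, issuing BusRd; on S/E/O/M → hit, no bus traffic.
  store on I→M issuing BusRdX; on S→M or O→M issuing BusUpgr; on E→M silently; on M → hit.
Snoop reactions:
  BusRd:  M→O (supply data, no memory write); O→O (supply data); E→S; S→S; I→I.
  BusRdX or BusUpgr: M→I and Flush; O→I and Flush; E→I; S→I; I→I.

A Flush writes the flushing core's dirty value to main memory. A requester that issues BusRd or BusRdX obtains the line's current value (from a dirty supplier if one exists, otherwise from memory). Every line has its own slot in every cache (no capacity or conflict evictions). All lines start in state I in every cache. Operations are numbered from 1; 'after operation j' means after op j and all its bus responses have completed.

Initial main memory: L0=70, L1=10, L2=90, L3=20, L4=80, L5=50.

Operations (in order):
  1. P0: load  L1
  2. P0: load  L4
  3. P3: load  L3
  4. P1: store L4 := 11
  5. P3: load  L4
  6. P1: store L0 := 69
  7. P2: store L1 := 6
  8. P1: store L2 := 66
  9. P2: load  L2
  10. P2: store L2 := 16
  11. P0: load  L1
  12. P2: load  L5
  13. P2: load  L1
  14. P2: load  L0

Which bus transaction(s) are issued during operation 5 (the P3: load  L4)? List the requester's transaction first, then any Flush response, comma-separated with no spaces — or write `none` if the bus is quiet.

[1] P0: load  L1 | P0:E(10), P1:I, P2:I, P3:I | bus: BusRd
[2] P0: load  L4 | P0:E(80), P1:I, P2:I, P3:I | bus: BusRd
[3] P3: load  L3 | P0:I, P1:I, P2:I, P3:E(20) | bus: BusRd
[4] P1: store L4 := 11 | P0:I, P1:M(11), P2:I, P3:I | bus: BusRdX
[5] P3: load  L4 | P0:I, P1:O(11), P2:I, P3:S(11) | bus: BusRd
[6] P1: store L0 := 69 | P0:I, P1:M(69), P2:I, P3:I | bus: BusRdX
[7] P2: store L1 := 6 | P0:I, P1:I, P2:M(6), P3:I | bus: BusRdX
[8] P1: store L2 := 66 | P0:I, P1:M(66), P2:I, P3:I | bus: BusRdX
[9] P2: load  L2 | P0:I, P1:O(66), P2:S(66), P3:I | bus: BusRd
[10] P2: store L2 := 16 | P0:I, P1:I, P2:M(16), P3:I | bus: BusUpgr,Flush
[11] P0: load  L1 | P0:S(6), P1:I, P2:O(6), P3:I | bus: BusRd
[12] P2: load  L5 | P0:I, P1:I, P2:E(50), P3:I | bus: BusRd
[13] P2: load  L1 | P0:S(6), P1:I, P2:O(6), P3:I | bus: none
[14] P2: load  L0 | P0:I, P1:O(69), P2:S(69), P3:I | bus: BusRd

bus = BusRd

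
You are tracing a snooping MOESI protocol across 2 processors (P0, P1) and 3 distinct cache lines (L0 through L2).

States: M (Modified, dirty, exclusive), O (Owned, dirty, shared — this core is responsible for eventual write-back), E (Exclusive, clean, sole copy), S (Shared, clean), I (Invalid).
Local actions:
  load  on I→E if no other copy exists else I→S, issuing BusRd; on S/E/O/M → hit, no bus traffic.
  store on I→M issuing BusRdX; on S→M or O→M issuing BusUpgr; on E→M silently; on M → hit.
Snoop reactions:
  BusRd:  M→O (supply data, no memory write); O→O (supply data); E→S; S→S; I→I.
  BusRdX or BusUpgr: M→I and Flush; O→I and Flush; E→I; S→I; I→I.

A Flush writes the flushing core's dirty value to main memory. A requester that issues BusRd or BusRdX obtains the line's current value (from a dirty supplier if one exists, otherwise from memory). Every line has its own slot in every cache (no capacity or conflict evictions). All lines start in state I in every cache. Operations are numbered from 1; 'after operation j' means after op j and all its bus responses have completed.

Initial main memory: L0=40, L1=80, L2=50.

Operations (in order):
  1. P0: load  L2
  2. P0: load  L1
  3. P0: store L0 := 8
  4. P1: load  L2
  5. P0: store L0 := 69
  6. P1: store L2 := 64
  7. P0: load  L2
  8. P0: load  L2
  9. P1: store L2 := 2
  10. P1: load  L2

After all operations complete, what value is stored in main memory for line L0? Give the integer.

[1] P0: load  L2 | P0:E(50), P1:I | bus: BusRd
[2] P0: load  L1 | P0:E(80), P1:I | bus: BusRd
[3] P0: store L0 := 8 | P0:M(8), P1:I | bus: BusRdX
[4] P1: load  L2 | P0:S(50), P1:S(50) | bus: BusRd
[5] P0: store L0 := 69 | P0:M(69), P1:I | bus: none
[6] P1: store L2 := 64 | P0:I, P1:M(64) | bus: BusUpgr
[7] P0: load  L2 | P0:S(64), P1:O(64) | bus: BusRd
[8] P0: load  L2 | P0:S(64), P1:O(64) | bus: none
[9] P1: store L2 := 2 | P0:I, P1:M(2) | bus: BusUpgr
[10] P1: load  L2 | P0:I, P1:M(2) | bus: none

memory[L0] = 40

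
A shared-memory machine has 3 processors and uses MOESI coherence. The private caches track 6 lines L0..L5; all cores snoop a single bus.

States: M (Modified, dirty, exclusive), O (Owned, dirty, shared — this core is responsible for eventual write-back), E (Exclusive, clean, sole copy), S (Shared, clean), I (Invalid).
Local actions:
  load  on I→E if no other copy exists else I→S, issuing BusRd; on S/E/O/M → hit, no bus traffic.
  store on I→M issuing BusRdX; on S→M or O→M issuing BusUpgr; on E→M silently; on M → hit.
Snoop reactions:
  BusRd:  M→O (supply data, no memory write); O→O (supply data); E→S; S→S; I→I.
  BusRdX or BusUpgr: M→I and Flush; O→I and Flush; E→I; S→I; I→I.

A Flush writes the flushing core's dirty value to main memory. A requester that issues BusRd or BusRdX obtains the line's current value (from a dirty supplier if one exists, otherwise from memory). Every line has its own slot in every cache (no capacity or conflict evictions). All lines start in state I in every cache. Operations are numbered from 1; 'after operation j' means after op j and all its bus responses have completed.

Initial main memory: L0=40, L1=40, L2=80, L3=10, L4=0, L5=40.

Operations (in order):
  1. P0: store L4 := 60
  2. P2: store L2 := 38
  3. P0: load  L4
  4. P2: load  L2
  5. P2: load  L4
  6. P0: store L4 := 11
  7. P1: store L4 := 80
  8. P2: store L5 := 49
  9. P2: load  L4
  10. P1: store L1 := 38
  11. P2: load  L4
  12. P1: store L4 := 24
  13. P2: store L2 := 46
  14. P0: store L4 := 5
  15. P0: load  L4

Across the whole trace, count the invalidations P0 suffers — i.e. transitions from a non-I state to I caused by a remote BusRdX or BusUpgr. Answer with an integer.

invalidations = 1

[1] P0: store L4 := 60 | P0:M(60), P1:I, P2:I | bus: BusRdX
[2] P2: store L2 := 38 | P0:I, P1:I, P2:M(38) | bus: BusRdX
[3] P0: load  L4 | P0:M(60), P1:I, P2:I | bus: none
[4] P2: load  L2 | P0:I, P1:I, P2:M(38) | bus: none
[5] P2: load  L4 | P0:O(60), P1:I, P2:S(60) | bus: BusRd
[6] P0: store L4 := 11 | P0:M(11), P1:I, P2:I | bus: BusUpgr
[7] P1: store L4 := 80 | P0:I, P1:M(80), P2:I | bus: BusRdX,Flush
[8] P2: store L5 := 49 | P0:I, P1:I, P2:M(49) | bus: BusRdX
[9] P2: load  L4 | P0:I, P1:O(80), P2:S(80) | bus: BusRd
[10] P1: store L1 := 38 | P0:I, P1:M(38), P2:I | bus: BusRdX
[11] P2: load  L4 | P0:I, P1:O(80), P2:S(80) | bus: none
[12] P1: store L4 := 24 | P0:I, P1:M(24), P2:I | bus: BusUpgr
[13] P2: store L2 := 46 | P0:I, P1:I, P2:M(46) | bus: none
[14] P0: store L4 := 5 | P0:M(5), P1:I, P2:I | bus: BusRdX,Flush
[15] P0: load  L4 | P0:M(5), P1:I, P2:I | bus: none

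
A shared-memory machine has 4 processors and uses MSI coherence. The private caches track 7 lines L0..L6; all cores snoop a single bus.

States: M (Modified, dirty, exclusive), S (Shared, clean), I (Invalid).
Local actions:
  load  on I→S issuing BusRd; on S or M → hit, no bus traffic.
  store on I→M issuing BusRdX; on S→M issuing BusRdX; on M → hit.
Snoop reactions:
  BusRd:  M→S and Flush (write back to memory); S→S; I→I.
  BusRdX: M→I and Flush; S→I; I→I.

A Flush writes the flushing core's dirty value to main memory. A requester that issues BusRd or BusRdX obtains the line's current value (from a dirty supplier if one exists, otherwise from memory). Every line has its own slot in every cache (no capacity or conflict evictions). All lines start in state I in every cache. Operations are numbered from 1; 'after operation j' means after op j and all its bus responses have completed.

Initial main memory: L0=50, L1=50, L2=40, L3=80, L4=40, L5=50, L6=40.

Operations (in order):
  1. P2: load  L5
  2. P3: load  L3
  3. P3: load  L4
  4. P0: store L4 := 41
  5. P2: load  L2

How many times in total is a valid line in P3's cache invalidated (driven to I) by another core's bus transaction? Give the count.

invalidations = 1

step 1: P2: load  L5  ⟶  IISI  (L5)  txn=BusRd  M[L5]=50
step 2: P3: load  L3  ⟶  IIIS  (L3)  txn=BusRd  M[L3]=80
step 3: P3: load  L4  ⟶  IIIS  (L4)  txn=BusRd  M[L4]=40
step 4: P0: store L4 := 41  ⟶  MIII  (L4)  txn=BusRdX  M[L4]=40
step 5: P2: load  L2  ⟶  IISI  (L2)  txn=BusRd  M[L2]=40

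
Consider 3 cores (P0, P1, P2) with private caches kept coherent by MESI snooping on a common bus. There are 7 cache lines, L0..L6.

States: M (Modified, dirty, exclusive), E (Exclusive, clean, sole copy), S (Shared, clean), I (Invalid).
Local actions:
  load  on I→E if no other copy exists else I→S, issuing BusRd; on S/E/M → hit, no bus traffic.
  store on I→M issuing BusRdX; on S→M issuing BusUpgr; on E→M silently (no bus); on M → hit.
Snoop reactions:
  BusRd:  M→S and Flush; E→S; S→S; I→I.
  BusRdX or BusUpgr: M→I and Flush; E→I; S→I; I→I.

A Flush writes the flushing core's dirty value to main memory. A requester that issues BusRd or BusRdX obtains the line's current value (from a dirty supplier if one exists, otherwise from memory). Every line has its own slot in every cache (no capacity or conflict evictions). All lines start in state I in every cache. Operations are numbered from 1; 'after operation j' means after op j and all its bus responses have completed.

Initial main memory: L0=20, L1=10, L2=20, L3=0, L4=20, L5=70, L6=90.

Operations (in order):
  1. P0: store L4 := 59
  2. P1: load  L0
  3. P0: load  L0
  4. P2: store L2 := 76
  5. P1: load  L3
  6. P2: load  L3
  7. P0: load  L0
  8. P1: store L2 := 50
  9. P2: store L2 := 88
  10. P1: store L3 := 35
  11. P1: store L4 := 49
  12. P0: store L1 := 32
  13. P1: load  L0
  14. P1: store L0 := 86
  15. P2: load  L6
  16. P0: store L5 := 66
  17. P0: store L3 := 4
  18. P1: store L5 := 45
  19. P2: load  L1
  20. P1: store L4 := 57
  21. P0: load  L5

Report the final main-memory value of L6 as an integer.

memory[L6] = 90

1. P0: store L4 := 59  bus=[BusRdX]  L4: P0=M P1=I P2=I  mem[L4]=20
2. P1: load  L0  bus=[BusRd]  L0: P0=I P1=E P2=I  mem[L0]=20
3. P0: load  L0  bus=[BusRd]  L0: P0=S P1=S P2=I  mem[L0]=20
4. P2: store L2 := 76  bus=[BusRdX]  L2: P0=I P1=I P2=M  mem[L2]=20
5. P1: load  L3  bus=[BusRd]  L3: P0=I P1=E P2=I  mem[L3]=0
6. P2: load  L3  bus=[BusRd]  L3: P0=I P1=S P2=S  mem[L3]=0
7. P0: load  L0  bus=[-]  L0: P0=S P1=S P2=I  mem[L0]=20
8. P1: store L2 := 50  bus=[BusRdX,Flush]  L2: P0=I P1=M P2=I  mem[L2]=76
9. P2: store L2 := 88  bus=[BusRdX,Flush]  L2: P0=I P1=I P2=M  mem[L2]=50
10. P1: store L3 := 35  bus=[BusUpgr]  L3: P0=I P1=M P2=I  mem[L3]=0
11. P1: store L4 := 49  bus=[BusRdX,Flush]  L4: P0=I P1=M P2=I  mem[L4]=59
12. P0: store L1 := 32  bus=[BusRdX]  L1: P0=M P1=I P2=I  mem[L1]=10
13. P1: load  L0  bus=[-]  L0: P0=S P1=S P2=I  mem[L0]=20
14. P1: store L0 := 86  bus=[BusUpgr]  L0: P0=I P1=M P2=I  mem[L0]=20
15. P2: load  L6  bus=[BusRd]  L6: P0=I P1=I P2=E  mem[L6]=90
16. P0: store L5 := 66  bus=[BusRdX]  L5: P0=M P1=I P2=I  mem[L5]=70
17. P0: store L3 := 4  bus=[BusRdX,Flush]  L3: P0=M P1=I P2=I  mem[L3]=35
18. P1: store L5 := 45  bus=[BusRdX,Flush]  L5: P0=I P1=M P2=I  mem[L5]=66
19. P2: load  L1  bus=[BusRd,Flush]  L1: P0=S P1=I P2=S  mem[L1]=32
20. P1: store L4 := 57  bus=[-]  L4: P0=I P1=M P2=I  mem[L4]=59
21. P0: load  L5  bus=[BusRd,Flush]  L5: P0=S P1=S P2=I  mem[L5]=45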